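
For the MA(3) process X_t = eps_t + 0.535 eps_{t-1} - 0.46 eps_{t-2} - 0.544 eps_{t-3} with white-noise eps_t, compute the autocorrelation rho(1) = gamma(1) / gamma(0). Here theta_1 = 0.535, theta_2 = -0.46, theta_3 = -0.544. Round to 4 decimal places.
\rho(1) = 0.3006

For an MA(q) process with theta_0 = 1, the autocovariance is
  gamma(k) = sigma^2 * sum_{i=0..q-k} theta_i * theta_{i+k},
and rho(k) = gamma(k) / gamma(0). Sigma^2 cancels.
  numerator   = (1)*(0.535) + (0.535)*(-0.46) + (-0.46)*(-0.544) = 0.53914.
  denominator = (1)^2 + (0.535)^2 + (-0.46)^2 + (-0.544)^2 = 1.793761.
  rho(1) = 0.53914 / 1.793761 = 0.3006.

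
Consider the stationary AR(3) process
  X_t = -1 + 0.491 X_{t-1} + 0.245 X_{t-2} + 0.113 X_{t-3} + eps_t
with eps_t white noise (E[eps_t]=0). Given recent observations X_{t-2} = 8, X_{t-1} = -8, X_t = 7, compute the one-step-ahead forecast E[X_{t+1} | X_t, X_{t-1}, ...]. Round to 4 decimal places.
E[X_{t+1} \mid \mathcal F_t] = 1.3810

For an AR(p) model X_t = c + sum_i phi_i X_{t-i} + eps_t, the
one-step-ahead conditional mean is
  E[X_{t+1} | X_t, ...] = c + sum_i phi_i X_{t+1-i}.
Substitute known values:
  E[X_{t+1} | ...] = -1 + (0.491) * (7) + (0.245) * (-8) + (0.113) * (8)
                   = 1.3810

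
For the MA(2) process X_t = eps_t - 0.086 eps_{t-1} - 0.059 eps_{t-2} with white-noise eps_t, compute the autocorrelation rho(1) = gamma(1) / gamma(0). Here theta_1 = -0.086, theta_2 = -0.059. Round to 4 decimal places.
\rho(1) = -0.0801

For an MA(q) process with theta_0 = 1, the autocovariance is
  gamma(k) = sigma^2 * sum_{i=0..q-k} theta_i * theta_{i+k},
and rho(k) = gamma(k) / gamma(0). Sigma^2 cancels.
  numerator   = (1)*(-0.086) + (-0.086)*(-0.059) = -0.080926.
  denominator = (1)^2 + (-0.086)^2 + (-0.059)^2 = 1.010877.
  rho(1) = -0.080926 / 1.010877 = -0.0801.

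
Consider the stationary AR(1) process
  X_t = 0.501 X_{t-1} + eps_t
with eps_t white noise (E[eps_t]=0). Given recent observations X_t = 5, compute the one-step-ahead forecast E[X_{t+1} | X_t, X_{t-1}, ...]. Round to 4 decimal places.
E[X_{t+1} \mid \mathcal F_t] = 2.5050

For an AR(p) model X_t = c + sum_i phi_i X_{t-i} + eps_t, the
one-step-ahead conditional mean is
  E[X_{t+1} | X_t, ...] = c + sum_i phi_i X_{t+1-i}.
Substitute known values:
  E[X_{t+1} | ...] = (0.501) * (5)
                   = 2.5050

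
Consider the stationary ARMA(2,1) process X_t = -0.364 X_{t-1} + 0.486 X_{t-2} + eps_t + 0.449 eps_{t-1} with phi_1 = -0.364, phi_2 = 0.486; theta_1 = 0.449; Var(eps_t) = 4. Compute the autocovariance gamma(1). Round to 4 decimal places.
\gamma(1) = -0.7142

Multiply the model equation by X_{t-k} and take expectations. With theta_0 = psi_0 = 1 and psi_j the MA(infinity) weights, this gives
  gamma(k) - sum_i phi_i gamma(k-i) = c_k,
  c_k = sigma^2 * sum_{j=k..q} theta_j psi_{j-k}   (c_k = 0 for k > q),
using gamma(-m) = gamma(m).
psi-weights needed (psi_j = theta_j + sum_i phi_i psi_{j-i}):
  psi_1 = theta_1 + phi_1 = 0.449 + (-0.364) = 0.085
Right-hand sides:
  c_0 = sigma^2 (1 + theta_1 psi_1) = 4 * (1 + (0.449)(0.085)) = 4 * 1.038165 = 4.15266
  c_1 = sigma^2 theta_1 = 4 * (0.449) = 1.796
  c_2 = 0
Equations for k = 0, 1, 2 (AR order 2, c_2 = 0):
  (E0) gamma(0) = phi_1 gamma(1) + phi_2 gamma(2) + c_0
  (E1) gamma(1) = phi_1 gamma(0) + phi_2 gamma(1) + c_1
  (E2) gamma(2) = phi_1 gamma(1) + phi_2 gamma(0)
From (E1): gamma(1) = A gamma(0) + B with
  A = phi_1 / (1 - phi_2) = -0.364 / 0.514 = -0.708171,   B = c_1 / (1 - phi_2) = 1.796 / 0.514 = 3.494163.
Insert (E2) into (E0): gamma(0) (1 - phi_2^2) = phi_1 (1 + phi_2) gamma(1) + c_0.
  phi_1 (1 + phi_2) = (-0.364)(1.486) = -0.540904,   1 - phi_2^2 = 0.763804.
Replace gamma(1) by A gamma(0) + B and collect gamma(0):
  gamma(0) [0.763804 - (-0.540904)(-0.708171)] = (-0.540904)(3.494163) + 4.15266
  gamma(0) * 0.380751 = 2.262653
  gamma(0) = 2.262653 / 0.380751 = 5.9426.
  gamma(1) = A gamma(0) + B = (-0.708171)(5.9426) + (3.494163) = -0.714215.
Therefore gamma(1) = -0.7142 (to 4 decimal places).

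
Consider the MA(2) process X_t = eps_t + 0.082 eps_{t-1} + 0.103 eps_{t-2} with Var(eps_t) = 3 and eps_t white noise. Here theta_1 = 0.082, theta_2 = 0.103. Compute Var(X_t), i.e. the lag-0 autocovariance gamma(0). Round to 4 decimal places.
\gamma(0) = 3.0520

For an MA(q) process X_t = eps_t + sum_i theta_i eps_{t-i} with
Var(eps_t) = sigma^2, the variance is
  gamma(0) = sigma^2 * (1 + sum_i theta_i^2).
  sum_i theta_i^2 = (0.082)^2 + (0.103)^2 = 0.006724 + 0.010609 = 0.017333.
  gamma(0) = 3 * (1 + 0.017333) = 3 * 1.017333 = 3.051999, which rounds to 3.0520.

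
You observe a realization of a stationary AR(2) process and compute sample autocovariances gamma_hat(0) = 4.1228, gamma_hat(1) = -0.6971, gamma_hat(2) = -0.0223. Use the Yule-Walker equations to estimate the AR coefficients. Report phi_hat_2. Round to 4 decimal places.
\hat\phi_{2} = -0.0350

The Yule-Walker equations for an AR(p) process read, in matrix form,
  Gamma_p phi = r_p,   with   (Gamma_p)_{ij} = gamma(|i - j|),
                       (r_p)_i = gamma(i),   i,j = 1..p.
Substitute the sample gammas (Toeplitz matrix and right-hand side of size 2):
  Gamma_p = [[4.1228, -0.6971], [-0.6971, 4.1228]]
  r_p     = [-0.6971, -0.0223]
Written out:
  4.1228 phi_1 - 0.6971 phi_2 = -0.6971
  -0.6971 phi_1 + 4.1228 phi_2 = -0.0223
Solve by Cramer's rule:
  det = gamma(0)^2 - gamma(1)^2 = (4.1228)^2 - (-0.6971)^2 = 16.99747984 - 0.48594841 = 16.51153143
  phi_hat_1 = [gamma(1) gamma(0) - gamma(1) gamma(2)] / det = [(-0.6971)(4.1228) - (-0.6971)(-0.0223)] / 16.51153143 = -2.88954921 / 16.51153143 = -0.175
  phi_hat_2 = [gamma(0) gamma(2) - gamma(1)^2] / det = [(4.1228)(-0.0223) - (-0.6971)^2] / 16.51153143 = -0.57788685 / 16.51153143 = -0.035
So phi_hat = [-0.1750, -0.0350].
Therefore phi_hat_2 = -0.0350.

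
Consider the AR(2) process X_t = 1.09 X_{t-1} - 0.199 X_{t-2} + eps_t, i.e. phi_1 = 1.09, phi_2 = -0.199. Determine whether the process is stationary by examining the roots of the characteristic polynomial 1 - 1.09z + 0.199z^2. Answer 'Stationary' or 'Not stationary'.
\text{Stationary}

The AR(p) characteristic polynomial is P(z) = 1 - 1.09z + 0.199z^2.
Stationarity requires all roots to lie outside the unit circle, i.e. |z| > 1 for every root.
Set 1 + (-1.09) z + (0.199) z^2 = 0, i.e. a z^2 + b z + c = 0 with a = 0.199, b = -1.09, c = 1.
Discriminant D = b^2 - 4ac = (-1.09)^2 - 4*(0.199)*1 = 1.1881 - (0.796) = 0.3921.
D >= 0, so the roots are real: z = (-b +/- sqrt(D)) / (2a) = (1.09 +/- 0.626179) / (0.398).
  z_1 = (1.09 + 0.626179) / (0.398) = 4.312,   |z_1| = 4.312.
  z_2 = (1.09 - 0.626179) / (0.398) = 1.1654,   |z_2| = 1.1654.
Moduli of all roots: 4.3120, 1.1654.
All moduli strictly greater than 1? Yes.
Verdict: Stationary.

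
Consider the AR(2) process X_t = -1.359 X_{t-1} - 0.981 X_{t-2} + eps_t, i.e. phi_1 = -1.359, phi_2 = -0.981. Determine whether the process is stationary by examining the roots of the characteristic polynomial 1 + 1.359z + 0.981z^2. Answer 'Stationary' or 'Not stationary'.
\text{Stationary}

The AR(p) characteristic polynomial is P(z) = 1 + 1.359z + 0.981z^2.
Stationarity requires all roots to lie outside the unit circle, i.e. |z| > 1 for every root.
Set 1 + (1.359) z + (0.981) z^2 = 0, i.e. a z^2 + b z + c = 0 with a = 0.981, b = 1.359, c = 1.
Discriminant D = b^2 - 4ac = (1.359)^2 - 4*(0.981)*1 = 1.846881 - (3.924) = -2.077119.
D < 0, so the roots are the complex-conjugate pair z = (-b +/- i sqrt(-D)) / (2a) = -0.6927 +/- 0.7346i.
For a conjugate pair |z|^2 = z * conj(z) = (product of roots) = c/a = 1/(0.981) = 1.019368, so |z| = sqrt(1.019368) = 1.0096 for both roots.
Moduli of all roots: 1.0096, 1.0096.
All moduli strictly greater than 1? Yes.
Verdict: Stationary.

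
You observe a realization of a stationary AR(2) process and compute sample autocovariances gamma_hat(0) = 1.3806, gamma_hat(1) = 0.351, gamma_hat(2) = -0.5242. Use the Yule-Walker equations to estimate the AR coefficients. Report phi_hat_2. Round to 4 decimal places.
\hat\phi_{2} = -0.4750

The Yule-Walker equations for an AR(p) process read, in matrix form,
  Gamma_p phi = r_p,   with   (Gamma_p)_{ij} = gamma(|i - j|),
                       (r_p)_i = gamma(i),   i,j = 1..p.
Substitute the sample gammas (Toeplitz matrix and right-hand side of size 2):
  Gamma_p = [[1.3806, 0.351], [0.351, 1.3806]]
  r_p     = [0.351, -0.5242]
Written out:
  1.3806 phi_1 + 0.351 phi_2 = 0.351
  0.351 phi_1 + 1.3806 phi_2 = -0.5242
Solve by Cramer's rule:
  det = gamma(0)^2 - gamma(1)^2 = (1.3806)^2 - (0.351)^2 = 1.90605636 - 0.123201 = 1.78285536
  phi_hat_1 = [gamma(1) gamma(0) - gamma(1) gamma(2)] / det = [(0.351)(1.3806) - (0.351)(-0.5242)] / 1.78285536 = 0.6685848 / 1.78285536 = 0.375
  phi_hat_2 = [gamma(0) gamma(2) - gamma(1)^2] / det = [(1.3806)(-0.5242) - (0.351)^2] / 1.78285536 = -0.84691152 / 1.78285536 = -0.475
So phi_hat = [0.3750, -0.4750].
Therefore phi_hat_2 = -0.4750.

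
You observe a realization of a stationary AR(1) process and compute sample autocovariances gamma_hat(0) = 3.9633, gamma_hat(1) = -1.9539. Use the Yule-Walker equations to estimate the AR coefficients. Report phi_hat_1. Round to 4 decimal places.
\hat\phi_{1} = -0.4930

The Yule-Walker equations for an AR(p) process read, in matrix form,
  Gamma_p phi = r_p,   with   (Gamma_p)_{ij} = gamma(|i - j|),
                       (r_p)_i = gamma(i),   i,j = 1..p.
Substitute the sample gammas (Toeplitz matrix and right-hand side of size 1):
  Gamma_p = [[3.9633]]
  r_p     = [-1.9539]
With p = 1 this is the single equation gamma(0) phi_1 = gamma(1):
  phi_hat_1 = gamma(1) / gamma(0) = -1.9539 / 3.9633 = -0.4930.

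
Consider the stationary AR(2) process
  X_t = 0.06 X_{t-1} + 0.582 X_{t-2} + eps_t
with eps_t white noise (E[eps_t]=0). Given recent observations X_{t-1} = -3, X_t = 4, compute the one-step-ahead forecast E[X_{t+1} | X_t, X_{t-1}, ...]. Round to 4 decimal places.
E[X_{t+1} \mid \mathcal F_t] = -1.5060

For an AR(p) model X_t = c + sum_i phi_i X_{t-i} + eps_t, the
one-step-ahead conditional mean is
  E[X_{t+1} | X_t, ...] = c + sum_i phi_i X_{t+1-i}.
Substitute known values:
  E[X_{t+1} | ...] = (0.06) * (4) + (0.582) * (-3)
                   = -1.5060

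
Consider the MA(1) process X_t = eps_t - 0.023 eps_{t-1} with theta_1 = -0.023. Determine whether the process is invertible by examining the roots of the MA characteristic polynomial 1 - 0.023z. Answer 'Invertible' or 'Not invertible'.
\text{Invertible}

The MA(q) characteristic polynomial is P(z) = 1 - 0.023z.
Invertibility requires all roots to lie outside the unit circle, i.e. |z| > 1 for every root.
This is linear in z: 1 + (-0.023) z = 0  =>  z = -1/(-0.023) = 43.478261,  |z| = 43.478261.
Moduli of all roots: 43.4783.
All moduli strictly greater than 1? Yes.
Verdict: Invertible.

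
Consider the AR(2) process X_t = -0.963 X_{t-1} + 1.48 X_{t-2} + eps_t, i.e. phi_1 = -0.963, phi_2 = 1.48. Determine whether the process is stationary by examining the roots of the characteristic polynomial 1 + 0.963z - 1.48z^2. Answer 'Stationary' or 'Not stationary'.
\text{Not stationary}

The AR(p) characteristic polynomial is P(z) = 1 + 0.963z - 1.48z^2.
Stationarity requires all roots to lie outside the unit circle, i.e. |z| > 1 for every root.
Set 1 + (0.963) z + (-1.48) z^2 = 0, i.e. a z^2 + b z + c = 0 with a = -1.48, b = 0.963, c = 1.
Discriminant D = b^2 - 4ac = (0.963)^2 - 4*(-1.48)*1 = 0.927369 - (-5.92) = 6.847369.
D >= 0, so the roots are real: z = (-b +/- sqrt(D)) / (2a) = (-0.963 +/- 2.616748) / (-2.96).
  z_1 = (-0.963 + 2.616748) / (-2.96) = -0.5587,   |z_1| = 0.5587.
  z_2 = (-0.963 - 2.616748) / (-2.96) = 1.2094,   |z_2| = 1.2094.
Moduli of all roots: 0.5587, 1.2094.
All moduli strictly greater than 1? No.
Verdict: Not stationary.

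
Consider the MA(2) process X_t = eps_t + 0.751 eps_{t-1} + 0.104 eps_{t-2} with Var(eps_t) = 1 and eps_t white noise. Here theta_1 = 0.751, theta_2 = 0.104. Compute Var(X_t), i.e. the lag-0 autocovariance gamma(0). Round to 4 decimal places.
\gamma(0) = 1.5748

For an MA(q) process X_t = eps_t + sum_i theta_i eps_{t-i} with
Var(eps_t) = sigma^2, the variance is
  gamma(0) = sigma^2 * (1 + sum_i theta_i^2).
  sum_i theta_i^2 = (0.751)^2 + (0.104)^2 = 0.564001 + 0.010816 = 0.574817.
  gamma(0) = 1 * (1 + 0.574817) = 1 * 1.574817 = 1.574817, which rounds to 1.5748.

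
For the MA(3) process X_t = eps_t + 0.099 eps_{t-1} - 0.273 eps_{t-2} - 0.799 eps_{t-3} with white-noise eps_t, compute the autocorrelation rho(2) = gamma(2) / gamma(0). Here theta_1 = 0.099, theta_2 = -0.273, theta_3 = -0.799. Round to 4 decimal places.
\rho(2) = -0.2044

For an MA(q) process with theta_0 = 1, the autocovariance is
  gamma(k) = sigma^2 * sum_{i=0..q-k} theta_i * theta_{i+k},
and rho(k) = gamma(k) / gamma(0). Sigma^2 cancels.
  numerator   = (1)*(-0.273) + (0.099)*(-0.799) = -0.352101.
  denominator = (1)^2 + (0.099)^2 + (-0.273)^2 + (-0.799)^2 = 1.722731.
  rho(2) = -0.352101 / 1.722731 = -0.2044.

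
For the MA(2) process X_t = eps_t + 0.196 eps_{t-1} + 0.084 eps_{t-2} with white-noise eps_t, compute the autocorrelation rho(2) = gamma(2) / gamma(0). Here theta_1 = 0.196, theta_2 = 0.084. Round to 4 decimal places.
\rho(2) = 0.0803

For an MA(q) process with theta_0 = 1, the autocovariance is
  gamma(k) = sigma^2 * sum_{i=0..q-k} theta_i * theta_{i+k},
and rho(k) = gamma(k) / gamma(0). Sigma^2 cancels.
  numerator   = (1)*(0.084) = 0.084.
  denominator = (1)^2 + (0.196)^2 + (0.084)^2 = 1.045472.
  rho(2) = 0.084 / 1.045472 = 0.0803.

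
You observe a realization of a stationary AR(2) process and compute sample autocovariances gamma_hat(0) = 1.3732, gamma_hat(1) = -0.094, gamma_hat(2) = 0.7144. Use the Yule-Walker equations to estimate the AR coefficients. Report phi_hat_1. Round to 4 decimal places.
\hat\phi_{1} = -0.0330

The Yule-Walker equations for an AR(p) process read, in matrix form,
  Gamma_p phi = r_p,   with   (Gamma_p)_{ij} = gamma(|i - j|),
                       (r_p)_i = gamma(i),   i,j = 1..p.
Substitute the sample gammas (Toeplitz matrix and right-hand side of size 2):
  Gamma_p = [[1.3732, -0.094], [-0.094, 1.3732]]
  r_p     = [-0.094, 0.7144]
Written out:
  1.3732 phi_1 - 0.094 phi_2 = -0.094
  -0.094 phi_1 + 1.3732 phi_2 = 0.7144
Solve by Cramer's rule:
  det = gamma(0)^2 - gamma(1)^2 = (1.3732)^2 - (-0.094)^2 = 1.88567824 - 0.008836 = 1.87684224
  phi_hat_1 = [gamma(1) gamma(0) - gamma(1) gamma(2)] / det = [(-0.094)(1.3732) - (-0.094)(0.7144)] / 1.87684224 = -0.0619272 / 1.87684224 = -0.033
  phi_hat_2 = [gamma(0) gamma(2) - gamma(1)^2] / det = [(1.3732)(0.7144) - (-0.094)^2] / 1.87684224 = 0.97217808 / 1.87684224 = 0.518
So phi_hat = [-0.0330, 0.5180].
Therefore phi_hat_1 = -0.0330.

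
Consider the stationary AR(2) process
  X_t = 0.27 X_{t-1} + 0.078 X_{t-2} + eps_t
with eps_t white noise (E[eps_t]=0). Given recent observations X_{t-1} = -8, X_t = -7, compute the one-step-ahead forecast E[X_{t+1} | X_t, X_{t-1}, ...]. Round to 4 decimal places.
E[X_{t+1} \mid \mathcal F_t] = -2.5140

For an AR(p) model X_t = c + sum_i phi_i X_{t-i} + eps_t, the
one-step-ahead conditional mean is
  E[X_{t+1} | X_t, ...] = c + sum_i phi_i X_{t+1-i}.
Substitute known values:
  E[X_{t+1} | ...] = (0.27) * (-7) + (0.078) * (-8)
                   = -2.5140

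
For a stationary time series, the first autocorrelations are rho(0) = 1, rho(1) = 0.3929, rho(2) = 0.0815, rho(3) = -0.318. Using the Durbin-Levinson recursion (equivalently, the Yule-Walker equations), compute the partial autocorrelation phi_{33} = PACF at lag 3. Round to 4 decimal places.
\phi_{33} = -0.3800

The PACF at lag k is phi_{kk}, the last component of the solution
to the Yule-Walker system G_k phi = r_k where
  (G_k)_{ij} = rho(|i - j|), (r_k)_i = rho(i), i,j = 1..k.
Equivalently, Durbin-Levinson gives phi_{kk} iteratively:
  phi_{11} = rho(1)
  phi_{kk} = [rho(k) - sum_{j=1..k-1} phi_{k-1,j} rho(k-j)]
            / [1 - sum_{j=1..k-1} phi_{k-1,j} rho(j)],
  phi_{k,j} = phi_{k-1,j} - phi_{kk} phi_{k-1,k-j},  j = 1..k-1.
Step k = 1:
  phi_11 = rho(1) = 0.3929.
Step k = 2:
  phi_22 = [rho(2) - phi_11 rho(1)] / [1 - phi_11 rho(1)] = [0.0815 - (0.3929)(0.3929)] / [1 - (0.3929)(0.3929)]
         = -0.07287041 / 0.84562959 = -0.086173.
  Update: phi_21 = phi_11 - phi_22 phi_11 = 0.3929 - (-0.086173)(0.3929) = 0.426757.
Step k = 3:
  phi_33 = [rho(3) - phi_21 rho(2) - phi_22 rho(1)] / [1 - phi_21 rho(1) - phi_22 rho(2)]
    numerator   = -0.318 - (0.426757)(0.0815) - (-0.086173)(0.3929) = -0.31892337
    denominator = 1 - (0.426757)(0.3929) - (-0.086173)(0.0815) = 0.83935013
  phi_33 = -0.31892337 / 0.83935013 = -0.38.
Therefore phi_{33} = -0.3800.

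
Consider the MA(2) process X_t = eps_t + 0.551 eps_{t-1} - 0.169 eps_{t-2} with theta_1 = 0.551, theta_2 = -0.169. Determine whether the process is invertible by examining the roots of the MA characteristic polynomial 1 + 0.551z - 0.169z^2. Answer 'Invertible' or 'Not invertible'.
\text{Invertible}

The MA(q) characteristic polynomial is P(z) = 1 + 0.551z - 0.169z^2.
Invertibility requires all roots to lie outside the unit circle, i.e. |z| > 1 for every root.
Set 1 + (0.551) z + (-0.169) z^2 = 0, i.e. a z^2 + b z + c = 0 with a = -0.169, b = 0.551, c = 1.
Discriminant D = b^2 - 4ac = (0.551)^2 - 4*(-0.169)*1 = 0.303601 - (-0.676) = 0.979601.
D >= 0, so the roots are real: z = (-b +/- sqrt(D)) / (2a) = (-0.551 +/- 0.989748) / (-0.338).
  z_1 = (-0.551 + 0.989748) / (-0.338) = -1.2981,   |z_1| = 1.2981.
  z_2 = (-0.551 - 0.989748) / (-0.338) = 4.5584,   |z_2| = 4.5584.
Moduli of all roots: 1.2981, 4.5584.
All moduli strictly greater than 1? Yes.
Verdict: Invertible.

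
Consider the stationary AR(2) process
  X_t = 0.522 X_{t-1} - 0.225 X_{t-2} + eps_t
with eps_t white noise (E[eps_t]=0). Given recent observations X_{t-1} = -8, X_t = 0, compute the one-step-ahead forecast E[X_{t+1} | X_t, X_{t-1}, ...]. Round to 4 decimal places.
E[X_{t+1} \mid \mathcal F_t] = 1.8000

For an AR(p) model X_t = c + sum_i phi_i X_{t-i} + eps_t, the
one-step-ahead conditional mean is
  E[X_{t+1} | X_t, ...] = c + sum_i phi_i X_{t+1-i}.
Substitute known values:
  E[X_{t+1} | ...] = (0.522) * (0) + (-0.225) * (-8)
                   = 1.8000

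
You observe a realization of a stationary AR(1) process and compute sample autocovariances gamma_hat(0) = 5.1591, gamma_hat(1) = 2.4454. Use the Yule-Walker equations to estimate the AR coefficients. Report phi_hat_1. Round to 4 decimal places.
\hat\phi_{1} = 0.4740

The Yule-Walker equations for an AR(p) process read, in matrix form,
  Gamma_p phi = r_p,   with   (Gamma_p)_{ij} = gamma(|i - j|),
                       (r_p)_i = gamma(i),   i,j = 1..p.
Substitute the sample gammas (Toeplitz matrix and right-hand side of size 1):
  Gamma_p = [[5.1591]]
  r_p     = [2.4454]
With p = 1 this is the single equation gamma(0) phi_1 = gamma(1):
  phi_hat_1 = gamma(1) / gamma(0) = 2.4454 / 5.1591 = 0.4740.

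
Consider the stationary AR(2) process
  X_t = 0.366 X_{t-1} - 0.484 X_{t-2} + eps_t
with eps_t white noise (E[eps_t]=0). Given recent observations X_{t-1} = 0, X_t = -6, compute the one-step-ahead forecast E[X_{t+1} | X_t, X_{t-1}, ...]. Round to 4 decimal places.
E[X_{t+1} \mid \mathcal F_t] = -2.1960

For an AR(p) model X_t = c + sum_i phi_i X_{t-i} + eps_t, the
one-step-ahead conditional mean is
  E[X_{t+1} | X_t, ...] = c + sum_i phi_i X_{t+1-i}.
Substitute known values:
  E[X_{t+1} | ...] = (0.366) * (-6) + (-0.484) * (0)
                   = -2.1960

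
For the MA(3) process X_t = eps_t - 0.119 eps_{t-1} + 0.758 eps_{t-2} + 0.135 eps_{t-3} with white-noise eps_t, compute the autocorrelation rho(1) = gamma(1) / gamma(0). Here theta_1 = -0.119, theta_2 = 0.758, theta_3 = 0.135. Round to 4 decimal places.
\rho(1) = -0.0665

For an MA(q) process with theta_0 = 1, the autocovariance is
  gamma(k) = sigma^2 * sum_{i=0..q-k} theta_i * theta_{i+k},
and rho(k) = gamma(k) / gamma(0). Sigma^2 cancels.
  numerator   = (1)*(-0.119) + (-0.119)*(0.758) + (0.758)*(0.135) = -0.106872.
  denominator = (1)^2 + (-0.119)^2 + (0.758)^2 + (0.135)^2 = 1.60695.
  rho(1) = -0.106872 / 1.60695 = -0.0665.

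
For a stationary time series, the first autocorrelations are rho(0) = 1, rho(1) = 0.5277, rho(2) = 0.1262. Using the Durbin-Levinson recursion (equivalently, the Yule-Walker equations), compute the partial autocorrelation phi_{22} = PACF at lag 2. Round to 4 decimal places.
\phi_{22} = -0.2110

The PACF at lag k is phi_{kk}, the last component of the solution
to the Yule-Walker system G_k phi = r_k where
  (G_k)_{ij} = rho(|i - j|), (r_k)_i = rho(i), i,j = 1..k.
Equivalently, Durbin-Levinson gives phi_{kk} iteratively:
  phi_{11} = rho(1)
  phi_{kk} = [rho(k) - sum_{j=1..k-1} phi_{k-1,j} rho(k-j)]
            / [1 - sum_{j=1..k-1} phi_{k-1,j} rho(j)],
  phi_{k,j} = phi_{k-1,j} - phi_{kk} phi_{k-1,k-j},  j = 1..k-1.
Step k = 1:
  phi_11 = rho(1) = 0.5277.
Step k = 2:
  phi_22 = [rho(2) - phi_11 rho(1)] / [1 - phi_11 rho(1)] = [0.1262 - (0.5277)(0.5277)] / [1 - (0.5277)(0.5277)]
         = -0.15226729 / 0.72153271 = -0.211.
Therefore phi_{22} = -0.2110.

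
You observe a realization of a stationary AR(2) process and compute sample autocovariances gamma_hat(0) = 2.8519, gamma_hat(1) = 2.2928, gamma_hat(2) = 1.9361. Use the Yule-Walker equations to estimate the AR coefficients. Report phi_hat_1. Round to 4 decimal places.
\hat\phi_{1} = 0.7300

The Yule-Walker equations for an AR(p) process read, in matrix form,
  Gamma_p phi = r_p,   with   (Gamma_p)_{ij} = gamma(|i - j|),
                       (r_p)_i = gamma(i),   i,j = 1..p.
Substitute the sample gammas (Toeplitz matrix and right-hand side of size 2):
  Gamma_p = [[2.8519, 2.2928], [2.2928, 2.8519]]
  r_p     = [2.2928, 1.9361]
Written out:
  2.8519 phi_1 + 2.2928 phi_2 = 2.2928
  2.2928 phi_1 + 2.8519 phi_2 = 1.9361
Solve by Cramer's rule:
  det = gamma(0)^2 - gamma(1)^2 = (2.8519)^2 - (2.2928)^2 = 8.13333361 - 5.25693184 = 2.87640177
  phi_hat_1 = [gamma(1) gamma(0) - gamma(1) gamma(2)] / det = [(2.2928)(2.8519) - (2.2928)(1.9361)] / 2.87640177 = 2.09974624 / 2.87640177 = 0.73
  phi_hat_2 = [gamma(0) gamma(2) - gamma(1)^2] / det = [(2.8519)(1.9361) - (2.2928)^2] / 2.87640177 = 0.26463175 / 2.87640177 = 0.092
So phi_hat = [0.7300, 0.0920].
Therefore phi_hat_1 = 0.7300.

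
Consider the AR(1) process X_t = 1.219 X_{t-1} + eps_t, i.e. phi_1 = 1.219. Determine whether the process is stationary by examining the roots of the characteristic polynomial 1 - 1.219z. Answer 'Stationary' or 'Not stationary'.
\text{Not stationary}

The AR(p) characteristic polynomial is P(z) = 1 - 1.219z.
Stationarity requires all roots to lie outside the unit circle, i.e. |z| > 1 for every root.
This is linear in z: 1 + (-1.219) z = 0  =>  z = -1/(-1.219) = 0.820345,  |z| = 0.820345.
Moduli of all roots: 0.8203.
All moduli strictly greater than 1? No.
Verdict: Not stationary.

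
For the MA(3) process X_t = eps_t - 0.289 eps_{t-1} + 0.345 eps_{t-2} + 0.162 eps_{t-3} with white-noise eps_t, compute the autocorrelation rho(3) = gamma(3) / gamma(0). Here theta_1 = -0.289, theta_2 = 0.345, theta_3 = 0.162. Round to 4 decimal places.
\rho(3) = 0.1318

For an MA(q) process with theta_0 = 1, the autocovariance is
  gamma(k) = sigma^2 * sum_{i=0..q-k} theta_i * theta_{i+k},
and rho(k) = gamma(k) / gamma(0). Sigma^2 cancels.
  numerator   = (1)*(0.162) = 0.162.
  denominator = (1)^2 + (-0.289)^2 + (0.345)^2 + (0.162)^2 = 1.22879.
  rho(3) = 0.162 / 1.22879 = 0.1318.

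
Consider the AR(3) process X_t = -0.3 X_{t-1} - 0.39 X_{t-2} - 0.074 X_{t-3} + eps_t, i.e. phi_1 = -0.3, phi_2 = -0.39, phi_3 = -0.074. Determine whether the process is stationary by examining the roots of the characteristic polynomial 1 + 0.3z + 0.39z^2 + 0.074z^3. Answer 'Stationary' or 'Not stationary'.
\text{Stationary}

The AR(p) characteristic polynomial is P(z) = 1 + 0.3z + 0.39z^2 + 0.074z^3.
Stationarity requires all roots to lie outside the unit circle, i.e. |z| > 1 for every root.
Degree 3: look for a simple real root z0 first, then factor out (1 - z/z0) and solve the remaining quadratic.
Testing z0 = -5: P(-5) = 1 + (0.3)(-5) + (0.39)(-5)^2 + (0.074)(-5)^3
  = 1 + (-1.5) + (9.75) + (-9.25) = 0.  So z_0 = -5 is a root, |z_0| = 5.
Divide out the factor (1 + 0.2 z) = (1 - z/z0) (since 1/z0 = -0.2):
  P(z) = (1 + 0.2 z)(1 + (0.1) z + (0.37) z^2)
  [check: z-coef 0.1 - (-0.2) = 0.3; z^2-coef 0.37 - (-0.2)(0.1) = 0.39; z^3-coef -(-0.2)(0.37) = 0.074.]
Remaining roots from the quadratic factor 1 + (0.1) z + (0.37) z^2:
  Set 1 + (0.1) z + (0.37) z^2 = 0, i.e. a z^2 + b z + c = 0 with a = 0.37, b = 0.1, c = 1.
  Discriminant D = b^2 - 4ac = (0.1)^2 - 4*(0.37)*1 = 0.01 - (1.48) = -1.47.
  D < 0, so the roots are the complex-conjugate pair z = (-b +/- i sqrt(-D)) / (2a) = -0.1351 +/- 1.6384i.
  For a conjugate pair |z|^2 = z * conj(z) = (product of roots) = c/a = 1/(0.37) = 2.702703, so |z| = sqrt(2.702703) = 1.644 for both roots.
Moduli of all roots: 5.0000, 1.6440, 1.6440.
All moduli strictly greater than 1? Yes.
Verdict: Stationary.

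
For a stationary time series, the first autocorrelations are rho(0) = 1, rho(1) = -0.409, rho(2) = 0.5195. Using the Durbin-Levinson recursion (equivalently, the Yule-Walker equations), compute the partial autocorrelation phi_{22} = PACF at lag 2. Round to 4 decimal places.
\phi_{22} = 0.4230

The PACF at lag k is phi_{kk}, the last component of the solution
to the Yule-Walker system G_k phi = r_k where
  (G_k)_{ij} = rho(|i - j|), (r_k)_i = rho(i), i,j = 1..k.
Equivalently, Durbin-Levinson gives phi_{kk} iteratively:
  phi_{11} = rho(1)
  phi_{kk} = [rho(k) - sum_{j=1..k-1} phi_{k-1,j} rho(k-j)]
            / [1 - sum_{j=1..k-1} phi_{k-1,j} rho(j)],
  phi_{k,j} = phi_{k-1,j} - phi_{kk} phi_{k-1,k-j},  j = 1..k-1.
Step k = 1:
  phi_11 = rho(1) = -0.409.
Step k = 2:
  phi_22 = [rho(2) - phi_11 rho(1)] / [1 - phi_11 rho(1)] = [0.5195 - (-0.409)(-0.409)] / [1 - (-0.409)(-0.409)]
         = 0.352219 / 0.832719 = 0.423.
Therefore phi_{22} = 0.4230.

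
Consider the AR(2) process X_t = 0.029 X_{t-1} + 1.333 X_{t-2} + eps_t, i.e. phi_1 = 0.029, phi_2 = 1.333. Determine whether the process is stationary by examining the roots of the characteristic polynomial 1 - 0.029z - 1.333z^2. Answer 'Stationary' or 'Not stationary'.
\text{Not stationary}

The AR(p) characteristic polynomial is P(z) = 1 - 0.029z - 1.333z^2.
Stationarity requires all roots to lie outside the unit circle, i.e. |z| > 1 for every root.
Set 1 + (-0.029) z + (-1.333) z^2 = 0, i.e. a z^2 + b z + c = 0 with a = -1.333, b = -0.029, c = 1.
Discriminant D = b^2 - 4ac = (-0.029)^2 - 4*(-1.333)*1 = 0.000841 - (-5.332) = 5.332841.
D >= 0, so the roots are real: z = (-b +/- sqrt(D)) / (2a) = (0.029 +/- 2.309294) / (-2.666).
  z_1 = (0.029 + 2.309294) / (-2.666) = -0.8771,   |z_1| = 0.8771.
  z_2 = (0.029 - 2.309294) / (-2.666) = 0.8553,   |z_2| = 0.8553.
Moduli of all roots: 0.8771, 0.8553.
All moduli strictly greater than 1? No.
Verdict: Not stationary.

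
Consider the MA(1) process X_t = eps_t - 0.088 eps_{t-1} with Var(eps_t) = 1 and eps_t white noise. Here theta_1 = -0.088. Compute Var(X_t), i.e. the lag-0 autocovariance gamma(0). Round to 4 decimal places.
\gamma(0) = 1.0077

For an MA(q) process X_t = eps_t + sum_i theta_i eps_{t-i} with
Var(eps_t) = sigma^2, the variance is
  gamma(0) = sigma^2 * (1 + sum_i theta_i^2).
  sum_i theta_i^2 = (-0.088)^2 = 0.007744.
  gamma(0) = 1 * (1 + 0.007744) = 1 * 1.007744 = 1.007744, which rounds to 1.0077.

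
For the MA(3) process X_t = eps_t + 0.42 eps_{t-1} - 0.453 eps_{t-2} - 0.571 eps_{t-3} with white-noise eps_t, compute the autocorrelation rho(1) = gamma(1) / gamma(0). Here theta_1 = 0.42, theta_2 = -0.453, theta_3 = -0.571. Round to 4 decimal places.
\rho(1) = 0.2860

For an MA(q) process with theta_0 = 1, the autocovariance is
  gamma(k) = sigma^2 * sum_{i=0..q-k} theta_i * theta_{i+k},
and rho(k) = gamma(k) / gamma(0). Sigma^2 cancels.
  numerator   = (1)*(0.42) + (0.42)*(-0.453) + (-0.453)*(-0.571) = 0.488403.
  denominator = (1)^2 + (0.42)^2 + (-0.453)^2 + (-0.571)^2 = 1.70765.
  rho(1) = 0.488403 / 1.70765 = 0.2860.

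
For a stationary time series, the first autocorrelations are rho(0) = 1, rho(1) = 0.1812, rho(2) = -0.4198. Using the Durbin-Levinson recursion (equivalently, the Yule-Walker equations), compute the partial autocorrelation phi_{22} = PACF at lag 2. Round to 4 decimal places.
\phi_{22} = -0.4680

The PACF at lag k is phi_{kk}, the last component of the solution
to the Yule-Walker system G_k phi = r_k where
  (G_k)_{ij} = rho(|i - j|), (r_k)_i = rho(i), i,j = 1..k.
Equivalently, Durbin-Levinson gives phi_{kk} iteratively:
  phi_{11} = rho(1)
  phi_{kk} = [rho(k) - sum_{j=1..k-1} phi_{k-1,j} rho(k-j)]
            / [1 - sum_{j=1..k-1} phi_{k-1,j} rho(j)],
  phi_{k,j} = phi_{k-1,j} - phi_{kk} phi_{k-1,k-j},  j = 1..k-1.
Step k = 1:
  phi_11 = rho(1) = 0.1812.
Step k = 2:
  phi_22 = [rho(2) - phi_11 rho(1)] / [1 - phi_11 rho(1)] = [-0.4198 - (0.1812)(0.1812)] / [1 - (0.1812)(0.1812)]
         = -0.45263344 / 0.96716656 = -0.468.
Therefore phi_{22} = -0.4680.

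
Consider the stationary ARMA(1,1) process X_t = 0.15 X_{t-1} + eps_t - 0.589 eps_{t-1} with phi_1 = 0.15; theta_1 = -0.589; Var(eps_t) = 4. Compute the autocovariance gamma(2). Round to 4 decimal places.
\gamma(2) = -0.2457

Multiply the model equation by X_{t-k} and take expectations. With theta_0 = psi_0 = 1 and psi_j the MA(infinity) weights, this gives
  gamma(k) - sum_i phi_i gamma(k-i) = c_k,
  c_k = sigma^2 * sum_{j=k..q} theta_j psi_{j-k}   (c_k = 0 for k > q),
using gamma(-m) = gamma(m).
psi-weights needed (psi_j = theta_j + sum_i phi_i psi_{j-i}):
  psi_1 = theta_1 + phi_1 = -0.589 + (0.15) = -0.439
Right-hand sides:
  c_0 = sigma^2 (1 + theta_1 psi_1) = 4 * (1 + (-0.589)(-0.439)) = 4 * 1.258571 = 5.034284
  c_1 = sigma^2 theta_1 = 4 * (-0.589) = -2.356
  c_2 = 0
Equations for k = 0 and k = 1 (AR order 1):
  gamma(0) = phi_1 gamma(1) + c_0
  gamma(1) = phi_1 gamma(0) + c_1
Substituting the second into the first: gamma(0) (1 - phi_1^2) = c_0 + phi_1 c_1, so
  gamma(0) = (c_0 + phi_1 c_1) / (1 - phi_1^2) = (5.034284 + (0.15)(-2.356)) / (1 - (0.15)^2) = 4.680884 / 0.9775 = 4.788628.
  gamma(1) = phi_1 gamma(0) + c_1 = (0.15)(4.788628) + (-2.356) = -1.637706.
For k = 2 (> q): gamma(2) = phi_1 gamma(1) = (0.15)(-1.637706) = -0.245656.
Therefore gamma(2) = -0.2457 (to 4 decimal places).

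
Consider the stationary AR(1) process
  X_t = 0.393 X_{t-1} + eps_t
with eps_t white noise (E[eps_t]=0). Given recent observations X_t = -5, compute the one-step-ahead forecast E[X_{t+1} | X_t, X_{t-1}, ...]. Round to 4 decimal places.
E[X_{t+1} \mid \mathcal F_t] = -1.9650

For an AR(p) model X_t = c + sum_i phi_i X_{t-i} + eps_t, the
one-step-ahead conditional mean is
  E[X_{t+1} | X_t, ...] = c + sum_i phi_i X_{t+1-i}.
Substitute known values:
  E[X_{t+1} | ...] = (0.393) * (-5)
                   = -1.9650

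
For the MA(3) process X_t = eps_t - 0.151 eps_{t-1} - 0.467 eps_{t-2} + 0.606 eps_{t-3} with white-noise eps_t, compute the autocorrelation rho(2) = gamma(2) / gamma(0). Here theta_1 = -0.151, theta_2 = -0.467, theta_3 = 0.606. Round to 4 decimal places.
\rho(2) = -0.3473

For an MA(q) process with theta_0 = 1, the autocovariance is
  gamma(k) = sigma^2 * sum_{i=0..q-k} theta_i * theta_{i+k},
and rho(k) = gamma(k) / gamma(0). Sigma^2 cancels.
  numerator   = (1)*(-0.467) + (-0.151)*(0.606) = -0.558506.
  denominator = (1)^2 + (-0.151)^2 + (-0.467)^2 + (0.606)^2 = 1.608126.
  rho(2) = -0.558506 / 1.608126 = -0.3473.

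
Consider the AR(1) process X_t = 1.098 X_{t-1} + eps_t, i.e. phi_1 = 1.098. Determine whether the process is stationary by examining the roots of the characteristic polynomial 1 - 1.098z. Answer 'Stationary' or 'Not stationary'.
\text{Not stationary}

The AR(p) characteristic polynomial is P(z) = 1 - 1.098z.
Stationarity requires all roots to lie outside the unit circle, i.e. |z| > 1 for every root.
This is linear in z: 1 + (-1.098) z = 0  =>  z = -1/(-1.098) = 0.910747,  |z| = 0.910747.
Moduli of all roots: 0.9107.
All moduli strictly greater than 1? No.
Verdict: Not stationary.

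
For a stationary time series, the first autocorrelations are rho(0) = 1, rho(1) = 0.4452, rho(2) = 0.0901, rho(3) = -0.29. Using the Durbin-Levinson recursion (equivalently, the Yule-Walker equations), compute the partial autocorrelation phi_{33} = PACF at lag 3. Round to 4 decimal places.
\phi_{33} = -0.3500

The PACF at lag k is phi_{kk}, the last component of the solution
to the Yule-Walker system G_k phi = r_k where
  (G_k)_{ij} = rho(|i - j|), (r_k)_i = rho(i), i,j = 1..k.
Equivalently, Durbin-Levinson gives phi_{kk} iteratively:
  phi_{11} = rho(1)
  phi_{kk} = [rho(k) - sum_{j=1..k-1} phi_{k-1,j} rho(k-j)]
            / [1 - sum_{j=1..k-1} phi_{k-1,j} rho(j)],
  phi_{k,j} = phi_{k-1,j} - phi_{kk} phi_{k-1,k-j},  j = 1..k-1.
Step k = 1:
  phi_11 = rho(1) = 0.4452.
Step k = 2:
  phi_22 = [rho(2) - phi_11 rho(1)] / [1 - phi_11 rho(1)] = [0.0901 - (0.4452)(0.4452)] / [1 - (0.4452)(0.4452)]
         = -0.10810304 / 0.80179696 = -0.134826.
  Update: phi_21 = phi_11 - phi_22 phi_11 = 0.4452 - (-0.134826)(0.4452) = 0.505225.
Step k = 3:
  phi_33 = [rho(3) - phi_21 rho(2) - phi_22 rho(1)] / [1 - phi_21 rho(1) - phi_22 rho(2)]
    numerator   = -0.29 - (0.505225)(0.0901) - (-0.134826)(0.4452) = -0.27549621
    denominator = 1 - (0.505225)(0.4452) - (-0.134826)(0.0901) = 0.78722186
  phi_33 = -0.27549621 / 0.78722186 = -0.35.
Therefore phi_{33} = -0.3500.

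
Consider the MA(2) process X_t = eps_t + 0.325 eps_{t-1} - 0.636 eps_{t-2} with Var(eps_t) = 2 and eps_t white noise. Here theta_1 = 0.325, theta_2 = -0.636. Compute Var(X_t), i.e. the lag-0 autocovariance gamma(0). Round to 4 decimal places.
\gamma(0) = 3.0202

For an MA(q) process X_t = eps_t + sum_i theta_i eps_{t-i} with
Var(eps_t) = sigma^2, the variance is
  gamma(0) = sigma^2 * (1 + sum_i theta_i^2).
  sum_i theta_i^2 = (0.325)^2 + (-0.636)^2 = 0.105625 + 0.404496 = 0.510121.
  gamma(0) = 2 * (1 + 0.510121) = 2 * 1.510121 = 3.020242, which rounds to 3.0202.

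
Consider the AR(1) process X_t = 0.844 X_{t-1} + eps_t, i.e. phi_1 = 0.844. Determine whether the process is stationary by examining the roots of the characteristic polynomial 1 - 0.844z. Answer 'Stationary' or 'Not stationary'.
\text{Stationary}

The AR(p) characteristic polynomial is P(z) = 1 - 0.844z.
Stationarity requires all roots to lie outside the unit circle, i.e. |z| > 1 for every root.
This is linear in z: 1 + (-0.844) z = 0  =>  z = -1/(-0.844) = 1.184834,  |z| = 1.184834.
Moduli of all roots: 1.1848.
All moduli strictly greater than 1? Yes.
Verdict: Stationary.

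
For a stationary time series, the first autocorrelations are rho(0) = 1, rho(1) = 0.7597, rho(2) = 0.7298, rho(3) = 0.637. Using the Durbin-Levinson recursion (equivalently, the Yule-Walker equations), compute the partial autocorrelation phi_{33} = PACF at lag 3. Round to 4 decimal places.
\phi_{33} = 0.0230

The PACF at lag k is phi_{kk}, the last component of the solution
to the Yule-Walker system G_k phi = r_k where
  (G_k)_{ij} = rho(|i - j|), (r_k)_i = rho(i), i,j = 1..k.
Equivalently, Durbin-Levinson gives phi_{kk} iteratively:
  phi_{11} = rho(1)
  phi_{kk} = [rho(k) - sum_{j=1..k-1} phi_{k-1,j} rho(k-j)]
            / [1 - sum_{j=1..k-1} phi_{k-1,j} rho(j)],
  phi_{k,j} = phi_{k-1,j} - phi_{kk} phi_{k-1,k-j},  j = 1..k-1.
Step k = 1:
  phi_11 = rho(1) = 0.7597.
Step k = 2:
  phi_22 = [rho(2) - phi_11 rho(1)] / [1 - phi_11 rho(1)] = [0.7298 - (0.7597)(0.7597)] / [1 - (0.7597)(0.7597)]
         = 0.15265591 / 0.42285591 = 0.361012.
  Update: phi_21 = phi_11 - phi_22 phi_11 = 0.7597 - (0.361012)(0.7597) = 0.485439.
Step k = 3:
  phi_33 = [rho(3) - phi_21 rho(2) - phi_22 rho(1)] / [1 - phi_21 rho(1) - phi_22 rho(2)]
    numerator   = 0.637 - (0.485439)(0.7298) - (0.361012)(0.7597) = 0.00846574
    denominator = 1 - (0.485439)(0.7597) - (0.361012)(0.7298) = 0.36774535
  phi_33 = 0.00846574 / 0.36774535 = 0.023.
Therefore phi_{33} = 0.0230.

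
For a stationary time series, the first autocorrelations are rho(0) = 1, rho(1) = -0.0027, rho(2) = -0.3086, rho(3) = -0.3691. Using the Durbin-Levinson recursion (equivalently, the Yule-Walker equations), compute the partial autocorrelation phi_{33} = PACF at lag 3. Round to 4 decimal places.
\phi_{33} = -0.4101

The PACF at lag k is phi_{kk}, the last component of the solution
to the Yule-Walker system G_k phi = r_k where
  (G_k)_{ij} = rho(|i - j|), (r_k)_i = rho(i), i,j = 1..k.
Equivalently, Durbin-Levinson gives phi_{kk} iteratively:
  phi_{11} = rho(1)
  phi_{kk} = [rho(k) - sum_{j=1..k-1} phi_{k-1,j} rho(k-j)]
            / [1 - sum_{j=1..k-1} phi_{k-1,j} rho(j)],
  phi_{k,j} = phi_{k-1,j} - phi_{kk} phi_{k-1,k-j},  j = 1..k-1.
Step k = 1:
  phi_11 = rho(1) = -0.0027.
Step k = 2:
  phi_22 = [rho(2) - phi_11 rho(1)] / [1 - phi_11 rho(1)] = [-0.3086 - (-0.0027)(-0.0027)] / [1 - (-0.0027)(-0.0027)]
         = -0.30860729 / 0.99999271 = -0.30861.
  Update: phi_21 = phi_11 - phi_22 phi_11 = -0.0027 - (-0.30861)(-0.0027) = -0.003533.
Step k = 3:
  phi_33 = [rho(3) - phi_21 rho(2) - phi_22 rho(1)] / [1 - phi_21 rho(1) - phi_22 rho(2)]
    numerator   = -0.3691 - (-0.003533)(-0.3086) - (-0.30861)(-0.0027) = -0.37102361
    denominator = 1 - (-0.003533)(-0.0027) - (-0.30861)(-0.3086) = 0.90475356
  phi_33 = -0.37102361 / 0.90475356 = -0.4101.
Therefore phi_{33} = -0.4101.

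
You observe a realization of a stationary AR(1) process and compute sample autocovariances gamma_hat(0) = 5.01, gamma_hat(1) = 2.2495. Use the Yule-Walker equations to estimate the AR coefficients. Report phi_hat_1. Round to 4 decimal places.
\hat\phi_{1} = 0.4490

The Yule-Walker equations for an AR(p) process read, in matrix form,
  Gamma_p phi = r_p,   with   (Gamma_p)_{ij} = gamma(|i - j|),
                       (r_p)_i = gamma(i),   i,j = 1..p.
Substitute the sample gammas (Toeplitz matrix and right-hand side of size 1):
  Gamma_p = [[5.01]]
  r_p     = [2.2495]
With p = 1 this is the single equation gamma(0) phi_1 = gamma(1):
  phi_hat_1 = gamma(1) / gamma(0) = 2.2495 / 5.01 = 0.4490.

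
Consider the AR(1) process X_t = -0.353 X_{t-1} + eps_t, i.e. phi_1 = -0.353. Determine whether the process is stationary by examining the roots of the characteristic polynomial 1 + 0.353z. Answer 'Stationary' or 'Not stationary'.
\text{Stationary}

The AR(p) characteristic polynomial is P(z) = 1 + 0.353z.
Stationarity requires all roots to lie outside the unit circle, i.e. |z| > 1 for every root.
This is linear in z: 1 + (0.353) z = 0  =>  z = -1/(0.353) = -2.832861,  |z| = 2.832861.
Moduli of all roots: 2.8329.
All moduli strictly greater than 1? Yes.
Verdict: Stationary.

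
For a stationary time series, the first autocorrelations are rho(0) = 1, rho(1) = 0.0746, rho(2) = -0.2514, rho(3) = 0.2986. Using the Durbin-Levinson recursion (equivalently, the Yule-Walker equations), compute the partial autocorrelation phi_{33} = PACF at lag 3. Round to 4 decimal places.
\phi_{33} = 0.3680

The PACF at lag k is phi_{kk}, the last component of the solution
to the Yule-Walker system G_k phi = r_k where
  (G_k)_{ij} = rho(|i - j|), (r_k)_i = rho(i), i,j = 1..k.
Equivalently, Durbin-Levinson gives phi_{kk} iteratively:
  phi_{11} = rho(1)
  phi_{kk} = [rho(k) - sum_{j=1..k-1} phi_{k-1,j} rho(k-j)]
            / [1 - sum_{j=1..k-1} phi_{k-1,j} rho(j)],
  phi_{k,j} = phi_{k-1,j} - phi_{kk} phi_{k-1,k-j},  j = 1..k-1.
Step k = 1:
  phi_11 = rho(1) = 0.0746.
Step k = 2:
  phi_22 = [rho(2) - phi_11 rho(1)] / [1 - phi_11 rho(1)] = [-0.2514 - (0.0746)(0.0746)] / [1 - (0.0746)(0.0746)]
         = -0.25696516 / 0.99443484 = -0.258403.
  Update: phi_21 = phi_11 - phi_22 phi_11 = 0.0746 - (-0.258403)(0.0746) = 0.093877.
Step k = 3:
  phi_33 = [rho(3) - phi_21 rho(2) - phi_22 rho(1)] / [1 - phi_21 rho(1) - phi_22 rho(2)]
    numerator   = 0.2986 - (0.093877)(-0.2514) - (-0.258403)(0.0746) = 0.34147753
    denominator = 1 - (0.093877)(0.0746) - (-0.258403)(-0.2514) = 0.92803422
  phi_33 = 0.34147753 / 0.92803422 = 0.368.
Therefore phi_{33} = 0.3680.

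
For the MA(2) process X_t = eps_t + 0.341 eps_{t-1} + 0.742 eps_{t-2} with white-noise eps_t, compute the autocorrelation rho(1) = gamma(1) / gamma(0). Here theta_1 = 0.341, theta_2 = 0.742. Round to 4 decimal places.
\rho(1) = 0.3564

For an MA(q) process with theta_0 = 1, the autocovariance is
  gamma(k) = sigma^2 * sum_{i=0..q-k} theta_i * theta_{i+k},
and rho(k) = gamma(k) / gamma(0). Sigma^2 cancels.
  numerator   = (1)*(0.341) + (0.341)*(0.742) = 0.594022.
  denominator = (1)^2 + (0.341)^2 + (0.742)^2 = 1.666845.
  rho(1) = 0.594022 / 1.666845 = 0.3564.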